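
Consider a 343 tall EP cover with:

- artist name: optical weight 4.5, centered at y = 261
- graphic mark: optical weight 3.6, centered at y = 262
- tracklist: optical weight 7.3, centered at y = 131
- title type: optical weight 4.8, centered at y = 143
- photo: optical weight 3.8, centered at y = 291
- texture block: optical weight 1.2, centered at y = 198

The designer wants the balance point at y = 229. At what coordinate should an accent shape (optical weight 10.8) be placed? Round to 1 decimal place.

y ≈ 290.8

After adding the accent shape, total weight = 4.5 + 3.6 + 7.3 + 4.8 + 3.8 + 1.2 + 10.8 = 36.0.
y: need Σw·y = 36.0·229 = 8244.0. Existing = 4.5·261 + 3.6·262 + 7.3·131 + 4.8·143 + 3.8·291 + 1.2·198 = 5103.8. Remainder 3140.2 / 10.8 ≈ 290.76.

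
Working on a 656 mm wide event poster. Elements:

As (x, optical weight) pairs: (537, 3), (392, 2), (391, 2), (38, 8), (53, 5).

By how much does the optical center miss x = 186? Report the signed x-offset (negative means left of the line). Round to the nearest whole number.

Total weight = 3 + 2 + 2 + 8 + 5 = 20.
x-moment: 3·537 + 2·392 + 2·391 + 8·38 + 5·53 = 3746; centroid 3746/20 ≈ 187.30.
Difference: 187.30 − 186 ≈ 1.30.

≈ 1 mm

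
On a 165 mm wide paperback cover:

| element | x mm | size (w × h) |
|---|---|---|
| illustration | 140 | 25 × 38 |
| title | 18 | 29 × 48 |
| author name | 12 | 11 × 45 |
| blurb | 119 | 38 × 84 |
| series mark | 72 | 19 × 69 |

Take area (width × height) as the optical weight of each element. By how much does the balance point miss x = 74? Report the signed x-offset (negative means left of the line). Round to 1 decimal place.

≈ 13.0 mm

Taking area as weight: illustration 25·38 = 950, title 29·48 = 1392, author name 11·45 = 495, blurb 38·84 = 3192, series mark 19·69 = 1311. Sum 7340.
x: (950·140 + 1392·18 + 495·12 + 3192·119 + 1311·72) / 7340 = 638236 / 7340 ≈ 86.95
Difference: 86.95 − 74 ≈ 12.95.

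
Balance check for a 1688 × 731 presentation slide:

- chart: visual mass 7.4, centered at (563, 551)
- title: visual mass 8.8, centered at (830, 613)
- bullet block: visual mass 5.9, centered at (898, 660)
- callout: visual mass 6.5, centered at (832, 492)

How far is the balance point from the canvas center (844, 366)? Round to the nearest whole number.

Weights sum to 7.4 + 8.8 + 5.9 + 6.5 = 28.6.
x-moment: 7.4·563 + 8.8·830 + 5.9·898 + 6.5·832 = 22176.4; centroid 22176.4/28.6 ≈ 775.40.
y-moment: 7.4·551 + 8.8·613 + 5.9·660 + 6.5·492 = 16563.8; centroid 16563.8/28.6 ≈ 579.15.
Offset from (844, 366): Δx ≈ -68.60, Δy ≈ 213.15; distance = √(Δx² + Δy²) ≈ 223.92.

≈ 224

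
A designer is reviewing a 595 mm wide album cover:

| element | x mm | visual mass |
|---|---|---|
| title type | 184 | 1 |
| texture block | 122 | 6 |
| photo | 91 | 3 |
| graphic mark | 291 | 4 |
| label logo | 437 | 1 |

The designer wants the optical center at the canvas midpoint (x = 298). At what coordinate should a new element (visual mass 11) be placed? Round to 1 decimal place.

x ≈ 450.7

With the new element, Σw becomes 1 + 6 + 3 + 4 + 1 + 11 = 26.
x: target moment 26×298 = 7748; current 1·184 + 6·122 + 3·91 + 4·291 + 1·437 = 2790; the new element supplies 4958, so x = 4958/11 ≈ 450.73.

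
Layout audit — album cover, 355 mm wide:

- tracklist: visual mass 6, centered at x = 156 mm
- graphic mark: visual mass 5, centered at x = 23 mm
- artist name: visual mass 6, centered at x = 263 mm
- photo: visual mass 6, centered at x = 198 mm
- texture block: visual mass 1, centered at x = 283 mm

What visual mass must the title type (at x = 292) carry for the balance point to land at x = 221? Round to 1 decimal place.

w ≈ 17.0

Existing Σw = 24 (6 + 5 + 6 + 6 + 1); existing moment 6·156 + 5·23 + 6·263 + 6·198 + 1·283 = 4100.
Balance at x = 221 requires (4100 + w·292) / (24 + w) = 221.
Solving: w = (221·24 − 4100) / (292 − 221) = 1204 / 71 ≈ 16.96.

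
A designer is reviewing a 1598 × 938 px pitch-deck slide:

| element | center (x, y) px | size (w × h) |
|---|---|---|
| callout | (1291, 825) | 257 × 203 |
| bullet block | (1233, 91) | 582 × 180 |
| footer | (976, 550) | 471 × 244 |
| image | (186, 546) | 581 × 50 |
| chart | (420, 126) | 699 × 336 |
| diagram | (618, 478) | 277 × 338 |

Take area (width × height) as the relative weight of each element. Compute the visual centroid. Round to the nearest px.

Taking area as weight: callout 257·203 = 52171, bullet block 582·180 = 104760, footer 471·244 = 114924, image 581·50 = 29050, chart 699·336 = 234864, diagram 277·338 = 93626. Sum 629395.
x: moment 470594713 / weight 629395 ≈ 747.69
Σw·y = 205989827; ȳ = 205989827/629395 ≈ 327.28.

(748, 327)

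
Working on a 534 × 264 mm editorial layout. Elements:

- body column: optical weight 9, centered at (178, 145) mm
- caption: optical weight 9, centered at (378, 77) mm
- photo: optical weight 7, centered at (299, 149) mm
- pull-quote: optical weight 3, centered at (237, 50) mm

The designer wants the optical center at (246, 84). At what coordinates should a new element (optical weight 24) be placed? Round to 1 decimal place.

(207.7, 49.0)

With the new element, Σw becomes 9 + 9 + 7 + 3 + 24 = 52.
x: need Σw·x = 52·246 = 12792. Existing = 9·178 + 9·378 + 7·299 + 3·237 = 7808. Remainder 4984 / 24 ≈ 207.67.
y: need Σw·y = 52·84 = 4368. Existing = 9·145 + 9·77 + 7·149 + 3·50 = 3191. Remainder 1177 / 24 ≈ 49.04.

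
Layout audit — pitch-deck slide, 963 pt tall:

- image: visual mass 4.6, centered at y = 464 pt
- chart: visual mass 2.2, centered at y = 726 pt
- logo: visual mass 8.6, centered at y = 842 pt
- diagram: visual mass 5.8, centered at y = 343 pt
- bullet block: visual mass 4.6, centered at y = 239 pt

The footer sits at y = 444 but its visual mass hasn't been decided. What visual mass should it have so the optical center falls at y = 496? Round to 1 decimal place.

w ≈ 24.3

Fixed elements: Σw = 4.6 + 2.2 + 8.6 + 5.8 + 4.6 = 25.8, Σw·y = 4.6·464 + 2.2·726 + 8.6·842 + 5.8·343 + 4.6·239 = 14061.6.
Balance at y = 496 requires (14061.6 + w·444) / (25.8 + w) = 496.
Rearranging, w·(444 − 496) = 496·25.8 − 14061.6 = -1264.8, so w ≈ -1264.8/-52 = 24.32.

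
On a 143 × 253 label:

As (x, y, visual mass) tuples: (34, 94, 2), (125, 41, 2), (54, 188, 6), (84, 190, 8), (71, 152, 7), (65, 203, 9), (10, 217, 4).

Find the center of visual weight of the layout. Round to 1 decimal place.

(64.1, 175.7)

Weights sum to 2 + 2 + 6 + 8 + 7 + 9 + 4 = 38.
x: (2·34 + 2·125 + 6·54 + 8·84 + 7·71 + 9·65 + 4·10) / 38 = 2436 / 38 ≈ 64.11
y: (2·94 + 2·41 + 6·188 + 8·190 + 7·152 + 9·203 + 4·217) / 38 = 6677 / 38 ≈ 175.71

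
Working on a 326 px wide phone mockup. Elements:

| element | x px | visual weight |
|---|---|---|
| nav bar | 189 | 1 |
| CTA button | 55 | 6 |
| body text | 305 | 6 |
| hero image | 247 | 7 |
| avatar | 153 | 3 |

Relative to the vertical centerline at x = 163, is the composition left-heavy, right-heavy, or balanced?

Weights sum to 1 + 6 + 6 + 7 + 3 = 23.
x-moment: 1·189 + 6·55 + 6·305 + 7·247 + 3·153 = 4537; centroid 4537/23 ≈ 197.26.
197.3 lies right of the midline 163, so the layout is right-heavy.

right-heavy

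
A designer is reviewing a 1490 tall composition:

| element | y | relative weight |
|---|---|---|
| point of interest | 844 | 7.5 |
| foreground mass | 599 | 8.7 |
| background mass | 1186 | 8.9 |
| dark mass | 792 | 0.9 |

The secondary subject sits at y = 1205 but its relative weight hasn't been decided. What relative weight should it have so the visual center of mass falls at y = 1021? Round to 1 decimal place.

w ≈ 20.3

Known weights sum to 7.5 + 8.7 + 8.9 + 0.9 = 26.0; their moment is 7.5·844 + 8.7·599 + 8.9·1186 + 0.9·792 = 22809.5.
Set Σw·y/Σw = 1021: (22809.5 + 1205w) = 1021·(26.0 + w).
Solving: w = (1021·26.0 − 22809.5) / (1205 − 1021) = 3736.5 / 184 ≈ 20.31.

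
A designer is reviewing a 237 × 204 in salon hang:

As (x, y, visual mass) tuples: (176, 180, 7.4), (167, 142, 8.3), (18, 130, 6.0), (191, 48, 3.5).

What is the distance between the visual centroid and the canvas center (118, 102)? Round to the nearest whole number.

Σw = 7.4 + 8.3 + 6.0 + 3.5 = 25.2.
x-moment: 7.4·176 + 8.3·167 + 6.0·18 + 3.5·191 = 3465.0; centroid 3465.0/25.2 ≈ 137.50.
y-moment: 7.4·180 + 8.3·142 + 6.0·130 + 3.5·48 = 3458.6; centroid 3458.6/25.2 ≈ 137.25.
Offset from (118, 102): Δx ≈ 19.50, Δy ≈ 35.25; distance = √(Δx² + Δy²) ≈ 40.28.

≈ 40 in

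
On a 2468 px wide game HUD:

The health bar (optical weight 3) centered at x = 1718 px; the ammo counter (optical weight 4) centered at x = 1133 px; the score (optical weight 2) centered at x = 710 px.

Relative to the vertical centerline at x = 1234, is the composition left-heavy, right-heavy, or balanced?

Total weight = 3 + 4 + 2 = 9.
Σw·x = 3·1718 + 4·1133 + 2·710 = 11106, so x̄ = 11106/9 ≈ 1234.00.
1234.00 = 1234 exactly: balanced.

balanced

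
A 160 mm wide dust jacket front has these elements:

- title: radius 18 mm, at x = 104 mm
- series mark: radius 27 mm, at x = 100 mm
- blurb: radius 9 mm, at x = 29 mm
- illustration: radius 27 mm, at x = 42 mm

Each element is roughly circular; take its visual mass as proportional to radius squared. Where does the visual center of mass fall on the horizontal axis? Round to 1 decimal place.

x ≈ 74.9

Weights ∝ r²: title 18² = 324, series mark 27² = 729, blurb 9² = 81, illustration 27² = 729; Σw = 1863.
x-moment: 324·104 + 729·100 + 81·29 + 729·42 = 139563; centroid 139563/1863 ≈ 74.91.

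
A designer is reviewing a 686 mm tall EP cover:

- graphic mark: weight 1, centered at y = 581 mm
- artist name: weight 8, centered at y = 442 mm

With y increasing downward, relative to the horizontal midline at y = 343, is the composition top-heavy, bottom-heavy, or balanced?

Σw = 1 + 8 = 9.
Σw·y = 1·581 + 8·442 = 4117, so ȳ = 4117/9 ≈ 457.44.
457.4 lies below (larger y than) the midline 343, so the layout is bottom-heavy.

bottom-heavy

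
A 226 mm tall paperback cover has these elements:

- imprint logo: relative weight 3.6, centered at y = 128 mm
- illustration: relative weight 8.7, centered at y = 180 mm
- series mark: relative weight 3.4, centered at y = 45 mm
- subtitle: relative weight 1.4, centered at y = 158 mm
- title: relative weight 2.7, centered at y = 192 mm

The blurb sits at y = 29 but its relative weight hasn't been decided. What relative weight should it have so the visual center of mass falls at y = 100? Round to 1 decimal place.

w ≈ 13.2

Existing Σw = 19.8 (3.6 + 8.7 + 3.4 + 1.4 + 2.7); existing moment 3.6·128 + 8.7·180 + 3.4·45 + 1.4·158 + 2.7·192 = 2919.4.
Set Σw·y/Σw = 100: (2919.4 + 29w) = 100·(19.8 + w).
So w = (100·19.8 − 2919.4)/(29 − 100) = -939.4/-71 ≈ 13.23.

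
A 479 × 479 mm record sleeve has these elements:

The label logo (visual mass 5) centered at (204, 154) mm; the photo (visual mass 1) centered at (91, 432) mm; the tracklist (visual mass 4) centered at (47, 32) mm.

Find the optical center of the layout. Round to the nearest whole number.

(130, 133)

Total weight = 5 + 1 + 4 = 10.
x-moment: 5·204 + 1·91 + 4·47 = 1299; centroid 1299/10 ≈ 129.90.
y-moment: 5·154 + 1·432 + 4·32 = 1330; centroid 1330/10 ≈ 133.00.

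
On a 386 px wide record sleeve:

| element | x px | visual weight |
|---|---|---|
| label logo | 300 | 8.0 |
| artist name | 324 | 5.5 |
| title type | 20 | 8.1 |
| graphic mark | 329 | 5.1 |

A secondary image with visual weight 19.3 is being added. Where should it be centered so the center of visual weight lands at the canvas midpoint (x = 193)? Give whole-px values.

After adding the secondary image, total weight = 8.0 + 5.5 + 8.1 + 5.1 + 19.3 = 46.0.
x: need Σw·x = 46.0·193 = 8878.0. Existing = 8.0·300 + 5.5·324 + 8.1·20 + 5.1·329 = 6021.9. Remainder 2856.1 / 19.3 ≈ 147.98.

x ≈ 148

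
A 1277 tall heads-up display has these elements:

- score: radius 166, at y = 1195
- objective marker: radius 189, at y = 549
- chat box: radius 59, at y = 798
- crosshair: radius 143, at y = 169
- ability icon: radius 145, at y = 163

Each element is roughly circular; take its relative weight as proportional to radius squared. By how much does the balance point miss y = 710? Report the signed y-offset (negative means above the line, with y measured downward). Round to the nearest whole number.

≈ -135

Weights ∝ r²: score 166² = 27556, objective marker 189² = 35721, chat box 59² = 3481, crosshair 143² = 20449, ability icon 145² = 21025; Σw = 108232.
Σw·y = 27556·1195 + 35721·549 + 3481·798 + 20449·169 + 21025·163 = 62201043, so ȳ = 62201043/108232 ≈ 574.70.
Difference: 574.70 − 710 ≈ -135.30.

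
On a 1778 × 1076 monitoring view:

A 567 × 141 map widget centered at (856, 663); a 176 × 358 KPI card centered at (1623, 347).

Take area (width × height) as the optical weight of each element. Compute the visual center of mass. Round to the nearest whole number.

Areas: map widget 567·141 = 79947, KPI card 176·358 = 63008. Total weight = 142955.
x: (79947·856 + 63008·1623) / 142955 = 170696616 / 142955 ≈ 1194.06
y: (79947·663 + 63008·347) / 142955 = 74868637 / 142955 ≈ 523.72

(1194, 524)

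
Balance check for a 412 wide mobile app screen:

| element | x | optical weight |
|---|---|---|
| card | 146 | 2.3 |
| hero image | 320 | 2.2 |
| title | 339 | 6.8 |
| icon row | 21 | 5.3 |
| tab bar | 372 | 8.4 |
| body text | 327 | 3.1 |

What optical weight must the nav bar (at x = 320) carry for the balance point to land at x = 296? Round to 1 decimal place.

Known weights sum to 2.3 + 2.2 + 6.8 + 5.3 + 8.4 + 3.1 = 28.1; their moment is 2.3·146 + 2.2·320 + 6.8·339 + 5.3·21 + 8.4·372 + 3.1·327 = 7594.8.
For the centroid to hit 296: (7594.8 + w·320) / (28.1 + w) = 296.
So w = (296·28.1 − 7594.8)/(320 − 296) = 722.8/24 ≈ 30.12.

w ≈ 30.1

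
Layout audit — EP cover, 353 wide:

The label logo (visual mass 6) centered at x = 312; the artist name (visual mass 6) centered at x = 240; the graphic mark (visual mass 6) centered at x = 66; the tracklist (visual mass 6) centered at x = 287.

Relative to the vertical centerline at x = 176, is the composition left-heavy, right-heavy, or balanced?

Total weight = 6 + 6 + 6 + 6 = 24.
x-moment: 6·312 + 6·240 + 6·66 + 6·287 = 5430; centroid 5430/24 ≈ 226.25.
226.2 lies right of the midline 176, so the layout is right-heavy.

right-heavy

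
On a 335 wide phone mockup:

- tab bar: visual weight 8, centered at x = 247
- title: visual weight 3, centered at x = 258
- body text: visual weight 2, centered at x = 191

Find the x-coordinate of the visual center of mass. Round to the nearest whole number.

Weights sum to 8 + 3 + 2 = 13.
x: (8·247 + 3·258 + 2·191) / 13 = 3132 / 13 ≈ 240.92

x ≈ 241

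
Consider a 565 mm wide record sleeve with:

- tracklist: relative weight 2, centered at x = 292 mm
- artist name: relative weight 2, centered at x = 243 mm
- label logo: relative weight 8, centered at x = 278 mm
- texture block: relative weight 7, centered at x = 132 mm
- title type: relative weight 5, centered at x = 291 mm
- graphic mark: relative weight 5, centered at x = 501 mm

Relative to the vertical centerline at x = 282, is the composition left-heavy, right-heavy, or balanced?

balanced

Total weight = 2 + 2 + 8 + 7 + 5 + 5 = 29.
x: moment 8178 / weight 29 ≈ 282.00
That equals the midline 282 — balanced.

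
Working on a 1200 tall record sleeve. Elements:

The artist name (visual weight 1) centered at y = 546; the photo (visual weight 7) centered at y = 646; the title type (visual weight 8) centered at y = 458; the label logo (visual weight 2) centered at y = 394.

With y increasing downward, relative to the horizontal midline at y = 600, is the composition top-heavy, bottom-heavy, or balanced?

Weights sum to 1 + 7 + 8 + 2 = 18.
Σw·y = 1·546 + 7·646 + 8·458 + 2·394 = 9520, so ȳ = 9520/18 ≈ 528.89.
528.9 lies above (smaller y than) the midline 600, so the layout is top-heavy.

top-heavy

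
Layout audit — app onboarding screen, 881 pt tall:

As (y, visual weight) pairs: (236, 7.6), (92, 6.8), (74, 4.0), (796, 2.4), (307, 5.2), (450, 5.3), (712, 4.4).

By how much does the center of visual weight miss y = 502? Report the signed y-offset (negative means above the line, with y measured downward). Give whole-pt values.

≈ -173 pt

Σw = 7.6 + 6.8 + 4.0 + 2.4 + 5.2 + 5.3 + 4.4 = 35.7.
y: moment 11739.8 / weight 35.7 ≈ 328.85
Difference: 328.85 − 502 ≈ -173.15.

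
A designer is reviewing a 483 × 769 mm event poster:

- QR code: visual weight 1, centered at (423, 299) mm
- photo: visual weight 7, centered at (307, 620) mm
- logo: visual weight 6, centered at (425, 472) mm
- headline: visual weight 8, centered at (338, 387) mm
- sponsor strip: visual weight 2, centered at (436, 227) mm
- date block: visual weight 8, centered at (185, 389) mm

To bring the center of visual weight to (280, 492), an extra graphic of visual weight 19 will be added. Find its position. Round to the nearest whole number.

New total weight: (1 + 7 + 6 + 8 + 2 + 8) + 19 = 51.
x: need Σw·x = 51·280 = 14280. Existing = 1·423 + 7·307 + 6·425 + 8·338 + 2·436 + 8·185 = 10178. Remainder 4102 / 19 ≈ 215.89.
y: need Σw·y = 51·492 = 25092. Existing = 1·299 + 7·620 + 6·472 + 8·387 + 2·227 + 8·389 = 14133. Remainder 10959 / 19 ≈ 576.79.

(216, 577)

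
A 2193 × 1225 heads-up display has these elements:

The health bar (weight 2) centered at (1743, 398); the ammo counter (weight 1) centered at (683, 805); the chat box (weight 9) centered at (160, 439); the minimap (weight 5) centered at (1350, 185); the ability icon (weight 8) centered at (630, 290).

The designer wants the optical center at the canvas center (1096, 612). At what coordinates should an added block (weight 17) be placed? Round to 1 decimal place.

New total weight: (2 + 1 + 9 + 5 + 8) + 17 = 42.
x: target moment 42×1096 = 46032; current 2·1743 + 1·683 + 9·160 + 5·1350 + 8·630 = 17399; the added block supplies 28633, so x = 28633/17 ≈ 1684.29.
y: target moment 42×612 = 25704; current 2·398 + 1·805 + 9·439 + 5·185 + 8·290 = 8797; the added block supplies 16907, so y = 16907/17 ≈ 994.53.

(1684.3, 994.5)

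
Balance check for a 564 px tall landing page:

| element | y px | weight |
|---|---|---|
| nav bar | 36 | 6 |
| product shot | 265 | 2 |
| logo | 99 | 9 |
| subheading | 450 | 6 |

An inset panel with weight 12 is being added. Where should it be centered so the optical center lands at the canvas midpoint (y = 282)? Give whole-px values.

y ≈ 461

With the inset panel, Σw becomes 6 + 2 + 9 + 6 + 12 = 35.
y: need Σw·y = 35·282 = 9870. Existing = 6·36 + 2·265 + 9·99 + 6·450 = 4337. Remainder 5533 / 12 ≈ 461.08.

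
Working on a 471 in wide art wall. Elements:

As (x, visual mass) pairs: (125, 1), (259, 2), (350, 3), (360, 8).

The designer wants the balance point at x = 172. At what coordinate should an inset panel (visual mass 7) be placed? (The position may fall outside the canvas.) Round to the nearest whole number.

After adding the inset panel, total weight = 1 + 2 + 3 + 8 + 7 = 21.
Along x: (4573 + 7·x) / 21 = 172 (existing moment 1·125 + 2·259 + 3·350 + 8·360 = 4573) ⇒ x = (3612 − 4573) / 7 ≈ -137.29.

x ≈ -137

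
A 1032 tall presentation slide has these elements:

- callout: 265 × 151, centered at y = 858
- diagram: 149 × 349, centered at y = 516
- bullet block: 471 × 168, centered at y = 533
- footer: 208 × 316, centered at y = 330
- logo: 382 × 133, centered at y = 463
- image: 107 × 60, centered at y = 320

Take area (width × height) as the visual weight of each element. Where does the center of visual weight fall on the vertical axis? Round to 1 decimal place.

y ≈ 512.1

Areas → weights: callout 265·151 = 40015, diagram 149·349 = 52001, bullet block 471·168 = 79128, footer 208·316 = 65728, logo 382·133 = 50806, image 107·60 = 6420; Σw = 294098.
y: moment 150608428 / weight 294098 ≈ 512.10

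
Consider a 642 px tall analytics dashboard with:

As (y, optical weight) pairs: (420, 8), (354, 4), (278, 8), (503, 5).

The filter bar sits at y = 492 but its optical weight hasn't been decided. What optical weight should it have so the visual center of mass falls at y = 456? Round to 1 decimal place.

Known weights sum to 8 + 4 + 8 + 5 = 25; their moment is 8·420 + 4·354 + 8·278 + 5·503 = 9515.
Balance at y = 456 requires (9515 + w·492) / (25 + w) = 456.
So w = (456·25 − 9515)/(492 − 456) = 1885/36 ≈ 52.36.

w ≈ 52.4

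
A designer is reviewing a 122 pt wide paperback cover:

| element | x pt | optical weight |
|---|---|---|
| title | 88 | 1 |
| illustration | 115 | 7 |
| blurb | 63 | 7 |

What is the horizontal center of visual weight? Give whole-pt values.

x ≈ 89

Σw = 1 + 7 + 7 = 15.
x-moment: 1·88 + 7·115 + 7·63 = 1334; centroid 1334/15 ≈ 88.93.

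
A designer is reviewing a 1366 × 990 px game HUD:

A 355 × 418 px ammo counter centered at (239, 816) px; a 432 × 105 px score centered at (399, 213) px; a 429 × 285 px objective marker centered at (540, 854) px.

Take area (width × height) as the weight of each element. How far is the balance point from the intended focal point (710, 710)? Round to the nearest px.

≈ 333 px

Areas → weights: ammo counter 355·418 = 148390, score 432·105 = 45360, objective marker 429·285 = 122265; Σw = 316015.
Σw·x = 148390·239 + 45360·399 + 122265·540 = 119586950, so x̄ = 119586950/316015 ≈ 378.42.
Σw·y = 148390·816 + 45360·213 + 122265·854 = 235162230, so ȳ = 235162230/316015 ≈ 744.15.
Relative to (710, 710): Δ = (-331.58, 34.15); |Δ| = √(-331.58² + 34.15²) ≈ 333.33.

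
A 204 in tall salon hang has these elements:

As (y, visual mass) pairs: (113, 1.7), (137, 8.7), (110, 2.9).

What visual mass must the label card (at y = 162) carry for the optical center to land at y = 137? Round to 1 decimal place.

Existing Σw = 13.3 (1.7 + 8.7 + 2.9); existing moment 1.7·113 + 8.7·137 + 2.9·110 = 1703.0.
Balance at y = 137 requires (1703.0 + w·162) / (13.3 + w) = 137.
Solving: w = (137·13.3 − 1703.0) / (162 − 137) = 119.1 / 25 ≈ 4.76.

w ≈ 4.8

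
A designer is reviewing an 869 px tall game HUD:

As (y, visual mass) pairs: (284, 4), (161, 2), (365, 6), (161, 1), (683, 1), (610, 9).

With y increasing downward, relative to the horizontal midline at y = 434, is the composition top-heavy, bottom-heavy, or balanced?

balanced

Weights sum to 4 + 2 + 6 + 1 + 1 + 9 = 23.
y-moment: 4·284 + 2·161 + 6·365 + 1·161 + 1·683 + 9·610 = 9982; centroid 9982/23 ≈ 434.00.
That equals the midline 434 — balanced.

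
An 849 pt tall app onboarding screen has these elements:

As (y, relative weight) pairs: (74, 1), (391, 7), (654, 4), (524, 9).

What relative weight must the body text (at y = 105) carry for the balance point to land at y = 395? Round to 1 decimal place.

Existing Σw = 21 (1 + 7 + 4 + 9); existing moment 1·74 + 7·391 + 4·654 + 9·524 = 10143.
For the centroid to hit 395: (10143 + w·105) / (21 + w) = 395.
Solving: w = (395·21 − 10143) / (105 − 395) = -1848 / -290 ≈ 6.37.

w ≈ 6.4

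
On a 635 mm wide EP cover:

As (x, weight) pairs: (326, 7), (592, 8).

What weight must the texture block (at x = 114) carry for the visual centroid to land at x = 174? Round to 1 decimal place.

Known weights sum to 7 + 8 = 15; their moment is 7·326 + 8·592 = 7018.
Balance at x = 174 requires (7018 + w·114) / (15 + w) = 174.
Rearranging, w·(114 − 174) = 174·15 − 7018 = -4408, so w ≈ -4408/-60 = 73.47.

w ≈ 73.5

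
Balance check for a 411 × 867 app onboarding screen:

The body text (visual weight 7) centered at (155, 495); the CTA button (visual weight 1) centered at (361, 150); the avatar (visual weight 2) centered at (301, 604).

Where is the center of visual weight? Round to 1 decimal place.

Total weight = 7 + 1 + 2 = 10.
Σw·x = 7·155 + 1·361 + 2·301 = 2048, so x̄ = 2048/10 ≈ 204.80.
Σw·y = 7·495 + 1·150 + 2·604 = 4823, so ȳ = 4823/10 ≈ 482.30.

(204.8, 482.3)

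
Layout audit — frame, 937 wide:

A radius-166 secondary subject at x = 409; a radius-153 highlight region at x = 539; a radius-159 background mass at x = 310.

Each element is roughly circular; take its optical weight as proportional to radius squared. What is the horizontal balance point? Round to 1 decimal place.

r² weights: secondary subject 166² = 27556, highlight region 153² = 23409, background mass 159² = 25281. Total = 76246.
x-moment: 27556·409 + 23409·539 + 25281·310 = 31724965; centroid 31724965/76246 ≈ 416.09.

x ≈ 416.1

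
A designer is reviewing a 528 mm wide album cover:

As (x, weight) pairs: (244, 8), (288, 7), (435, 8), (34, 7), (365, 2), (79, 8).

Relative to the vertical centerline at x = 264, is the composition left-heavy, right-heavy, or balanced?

left-heavy

Σw = 8 + 7 + 8 + 7 + 2 + 8 = 40.
x: moment 9048 / weight 40 ≈ 226.20
Since 226.2 is left of 264, the composition reads left-heavy.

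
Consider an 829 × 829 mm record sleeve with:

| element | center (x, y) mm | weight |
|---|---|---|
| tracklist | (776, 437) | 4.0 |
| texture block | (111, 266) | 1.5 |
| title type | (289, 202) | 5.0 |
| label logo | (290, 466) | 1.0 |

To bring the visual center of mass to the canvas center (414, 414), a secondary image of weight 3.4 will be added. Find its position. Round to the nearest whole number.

After adding the secondary image, total weight = 4.0 + 1.5 + 5.0 + 1.0 + 3.4 = 14.9.
x: need Σw·x = 14.9·414 = 6168.6. Existing = 4.0·776 + 1.5·111 + 5.0·289 + 1.0·290 = 5005.5. Remainder 1163.1 / 3.4 ≈ 342.09.
y: need Σw·y = 14.9·414 = 6168.6. Existing = 4.0·437 + 1.5·266 + 5.0·202 + 1.0·466 = 3623.0. Remainder 2545.6 / 3.4 ≈ 748.71.

(342, 749)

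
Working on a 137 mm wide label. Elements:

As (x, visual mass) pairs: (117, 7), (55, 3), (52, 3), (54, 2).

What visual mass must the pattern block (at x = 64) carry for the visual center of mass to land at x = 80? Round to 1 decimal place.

w ≈ 3.0

Known weights sum to 7 + 3 + 3 + 2 = 15; their moment is 7·117 + 3·55 + 3·52 + 2·54 = 1248.
Set Σw·x/Σw = 80: (1248 + 64w) = 80·(15 + w).
Rearranging, w·(64 − 80) = 80·15 − 1248 = -48, so w ≈ -48/-16 = 3.00.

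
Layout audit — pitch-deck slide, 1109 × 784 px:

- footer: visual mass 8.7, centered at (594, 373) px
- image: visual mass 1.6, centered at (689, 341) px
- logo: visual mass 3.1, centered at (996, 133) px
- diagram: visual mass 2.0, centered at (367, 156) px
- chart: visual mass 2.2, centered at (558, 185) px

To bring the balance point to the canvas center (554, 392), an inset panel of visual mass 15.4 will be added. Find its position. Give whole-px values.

(452, 520)

With the inset panel, Σw becomes 8.7 + 1.6 + 3.1 + 2.0 + 2.2 + 15.4 = 33.0.
Along x: (11319.4 + 15.4·x) / 33.0 = 554 (existing moment 8.7·594 + 1.6·689 + 3.1·996 + 2.0·367 + 2.2·558 = 11319.4) ⇒ x = (18282.0 − 11319.4) / 15.4 ≈ 452.12.
Along y: (4922.0 + 15.4·y) / 33.0 = 392 (existing moment 8.7·373 + 1.6·341 + 3.1·133 + 2.0·156 + 2.2·185 = 4922.0) ⇒ y = (12936.0 − 4922.0) / 15.4 ≈ 520.39.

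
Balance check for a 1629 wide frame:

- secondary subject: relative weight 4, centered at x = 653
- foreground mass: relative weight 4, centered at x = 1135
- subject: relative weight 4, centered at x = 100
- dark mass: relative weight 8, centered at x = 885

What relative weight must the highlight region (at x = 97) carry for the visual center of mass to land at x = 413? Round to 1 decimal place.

w ≈ 20.2

Existing Σw = 20 (4 + 4 + 4 + 8); existing moment 4·653 + 4·1135 + 4·100 + 8·885 = 14632.
For the centroid to hit 413: (14632 + w·97) / (20 + w) = 413.
Rearranging, w·(97 − 413) = 413·20 − 14632 = -6372, so w ≈ -6372/-316 = 20.16.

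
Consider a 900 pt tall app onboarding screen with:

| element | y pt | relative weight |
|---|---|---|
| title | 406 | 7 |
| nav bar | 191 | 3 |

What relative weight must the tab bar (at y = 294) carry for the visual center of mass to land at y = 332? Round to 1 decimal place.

Existing Σw = 10 (7 + 3); existing moment 7·406 + 3·191 = 3415.
Balance at y = 332 requires (3415 + w·294) / (10 + w) = 332.
Solving: w = (332·10 − 3415) / (294 − 332) = -95 / -38 ≈ 2.50.

w ≈ 2.5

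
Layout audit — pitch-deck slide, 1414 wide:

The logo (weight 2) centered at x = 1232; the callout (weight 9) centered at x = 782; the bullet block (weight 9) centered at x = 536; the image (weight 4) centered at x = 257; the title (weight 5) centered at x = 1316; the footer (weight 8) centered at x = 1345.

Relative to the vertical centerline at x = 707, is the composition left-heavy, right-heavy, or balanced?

right-heavy

Total weight = 2 + 9 + 9 + 4 + 5 + 8 = 37.
Σw·x = 32694; x̄ = 32694/37 ≈ 883.62.
Since 883.6 is right of 707, the composition reads right-heavy.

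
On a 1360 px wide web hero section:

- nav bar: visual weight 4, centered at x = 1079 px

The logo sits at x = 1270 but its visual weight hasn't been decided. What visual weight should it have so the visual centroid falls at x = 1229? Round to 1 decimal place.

w ≈ 14.6

The single fixed element contributes weight 4, moment 4·1079 = 4316.
For the centroid to hit 1229: (4316 + w·1270) / (4 + w) = 1229.
Solving: w = (1229·4 − 4316) / (1270 − 1229) = 600 / 41 ≈ 14.63.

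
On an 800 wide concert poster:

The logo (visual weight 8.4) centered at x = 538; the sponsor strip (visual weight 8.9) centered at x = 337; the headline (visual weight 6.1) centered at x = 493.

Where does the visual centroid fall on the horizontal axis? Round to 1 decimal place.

x ≈ 449.8

Σw = 8.4 + 8.9 + 6.1 = 23.4.
Σw·x = 8.4·538 + 8.9·337 + 6.1·493 = 10525.8, so x̄ = 10525.8/23.4 ≈ 449.82.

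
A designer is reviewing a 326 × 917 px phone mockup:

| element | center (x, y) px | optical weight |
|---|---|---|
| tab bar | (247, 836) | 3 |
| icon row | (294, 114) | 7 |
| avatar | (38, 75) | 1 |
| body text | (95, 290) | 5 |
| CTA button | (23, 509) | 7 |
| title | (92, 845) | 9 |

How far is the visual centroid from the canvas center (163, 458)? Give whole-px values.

Total weight = 3 + 7 + 1 + 5 + 7 + 9 = 32.
x: moment 4301 / weight 32 ≈ 134.41
y: moment 15999 / weight 32 ≈ 499.97
Relative to (163, 458): Δ = (-28.59, 41.97); |Δ| = √(-28.59² + 41.97²) ≈ 50.78.

≈ 51 px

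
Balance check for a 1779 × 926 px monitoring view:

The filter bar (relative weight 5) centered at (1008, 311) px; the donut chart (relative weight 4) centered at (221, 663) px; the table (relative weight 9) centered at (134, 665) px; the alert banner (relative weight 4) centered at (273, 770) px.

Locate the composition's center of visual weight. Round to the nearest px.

Σw = 5 + 4 + 9 + 4 = 22.
x-moment: 5·1008 + 4·221 + 9·134 + 4·273 = 8222; centroid 8222/22 ≈ 373.73.
y-moment: 5·311 + 4·663 + 9·665 + 4·770 = 13272; centroid 13272/22 ≈ 603.27.

(374, 603)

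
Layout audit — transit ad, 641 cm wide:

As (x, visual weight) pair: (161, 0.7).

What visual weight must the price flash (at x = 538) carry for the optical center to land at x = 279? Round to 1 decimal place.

The single fixed element contributes weight 0.7, moment 0.7·161 = 112.7.
Set Σw·x/Σw = 279: (112.7 + 538w) = 279·(0.7 + w).
Solving: w = (279·0.7 − 112.7) / (538 − 279) = 82.6 / 259 ≈ 0.32.

w ≈ 0.3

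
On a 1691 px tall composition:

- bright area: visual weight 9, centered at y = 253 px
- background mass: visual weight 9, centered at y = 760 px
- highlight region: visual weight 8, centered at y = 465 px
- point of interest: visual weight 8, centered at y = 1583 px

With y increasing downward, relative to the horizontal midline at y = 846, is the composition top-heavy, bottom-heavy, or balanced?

top-heavy

Σw = 9 + 9 + 8 + 8 = 34.
y: (9·253 + 9·760 + 8·465 + 8·1583) / 34 = 25501 / 34 ≈ 750.03
750.0 vs midline 846 → top-heavy.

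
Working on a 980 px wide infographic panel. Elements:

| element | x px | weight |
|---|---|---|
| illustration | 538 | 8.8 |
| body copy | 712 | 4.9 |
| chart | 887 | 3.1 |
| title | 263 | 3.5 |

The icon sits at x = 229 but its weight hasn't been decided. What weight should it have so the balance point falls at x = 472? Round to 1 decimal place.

w ≈ 9.5

Known weights sum to 8.8 + 4.9 + 3.1 + 3.5 = 20.3; their moment is 8.8·538 + 4.9·712 + 3.1·887 + 3.5·263 = 11893.4.
For the centroid to hit 472: (11893.4 + w·229) / (20.3 + w) = 472.
Rearranging, w·(229 − 472) = 472·20.3 − 11893.4 = -2311.8, so w ≈ -2311.8/-243 = 9.51.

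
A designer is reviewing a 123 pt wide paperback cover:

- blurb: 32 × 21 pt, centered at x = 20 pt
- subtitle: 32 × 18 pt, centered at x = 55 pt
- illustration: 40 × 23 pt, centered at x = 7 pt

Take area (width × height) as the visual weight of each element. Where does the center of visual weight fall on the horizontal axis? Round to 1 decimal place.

x ≈ 23.8

Areas: blurb 32·21 = 672, subtitle 32·18 = 576, illustration 40·23 = 920. Total weight = 2168.
x: (672·20 + 576·55 + 920·7) / 2168 = 51560 / 2168 ≈ 23.78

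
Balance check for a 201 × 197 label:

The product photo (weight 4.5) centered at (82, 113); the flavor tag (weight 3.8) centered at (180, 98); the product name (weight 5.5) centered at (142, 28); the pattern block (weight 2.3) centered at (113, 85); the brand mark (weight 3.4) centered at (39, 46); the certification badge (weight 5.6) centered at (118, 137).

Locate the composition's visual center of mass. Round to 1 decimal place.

Total weight = 4.5 + 3.8 + 5.5 + 2.3 + 3.4 + 5.6 = 25.1.
x: (4.5·82 + 3.8·180 + 5.5·142 + 2.3·113 + 3.4·39 + 5.6·118) / 25.1 = 2887.3 / 25.1 ≈ 115.03
y: (4.5·113 + 3.8·98 + 5.5·28 + 2.3·85 + 3.4·46 + 5.6·137) / 25.1 = 2154.0 / 25.1 ≈ 85.82

(115.0, 85.8)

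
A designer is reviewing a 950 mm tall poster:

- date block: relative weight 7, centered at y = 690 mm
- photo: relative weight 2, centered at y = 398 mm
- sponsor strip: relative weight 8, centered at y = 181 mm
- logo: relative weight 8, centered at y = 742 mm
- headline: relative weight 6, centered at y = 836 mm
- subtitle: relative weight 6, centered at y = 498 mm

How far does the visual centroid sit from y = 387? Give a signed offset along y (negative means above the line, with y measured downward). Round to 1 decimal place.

≈ 180.9 mm

Weights sum to 7 + 2 + 8 + 8 + 6 + 6 = 37.
Σw·y = 21014; ȳ = 21014/37 ≈ 567.95.
Against y = 387, that's 567.95 − 387 = 180.95.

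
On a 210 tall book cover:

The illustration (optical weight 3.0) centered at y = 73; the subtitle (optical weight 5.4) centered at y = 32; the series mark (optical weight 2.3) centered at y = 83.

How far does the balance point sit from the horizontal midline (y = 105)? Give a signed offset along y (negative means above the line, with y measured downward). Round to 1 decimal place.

≈ -50.5

Weights sum to 3.0 + 5.4 + 2.3 = 10.7.
y: (3.0·73 + 5.4·32 + 2.3·83) / 10.7 = 582.7 / 10.7 ≈ 54.46
Offset from y = 105: 54.46 − 105 ≈ -50.54.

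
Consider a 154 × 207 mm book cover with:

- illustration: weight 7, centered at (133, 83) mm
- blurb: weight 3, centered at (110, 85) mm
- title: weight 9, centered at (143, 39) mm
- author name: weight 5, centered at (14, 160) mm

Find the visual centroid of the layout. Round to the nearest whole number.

(109, 83)

Σw = 7 + 3 + 9 + 5 = 24.
x: (7·133 + 3·110 + 9·143 + 5·14) / 24 = 2618 / 24 ≈ 109.08
y: (7·83 + 3·85 + 9·39 + 5·160) / 24 = 1987 / 24 ≈ 82.79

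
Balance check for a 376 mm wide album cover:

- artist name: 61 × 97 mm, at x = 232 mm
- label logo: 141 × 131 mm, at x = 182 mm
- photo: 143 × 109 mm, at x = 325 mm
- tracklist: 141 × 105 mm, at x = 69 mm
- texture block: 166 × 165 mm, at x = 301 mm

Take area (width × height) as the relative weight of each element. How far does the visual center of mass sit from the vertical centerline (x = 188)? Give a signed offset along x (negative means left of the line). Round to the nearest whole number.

Taking area as weight: artist name 61·97 = 5917, label logo 141·131 = 18471, photo 143·109 = 15587, tracklist 141·105 = 14805, texture block 166·165 = 27390. Sum 82170.
x: (5917·232 + 18471·182 + 15587·325 + 14805·69 + 27390·301) / 82170 = 19066176 / 82170 ≈ 232.03
Offset from x = 188: 232.03 − 188 ≈ 44.03.

≈ 44 mm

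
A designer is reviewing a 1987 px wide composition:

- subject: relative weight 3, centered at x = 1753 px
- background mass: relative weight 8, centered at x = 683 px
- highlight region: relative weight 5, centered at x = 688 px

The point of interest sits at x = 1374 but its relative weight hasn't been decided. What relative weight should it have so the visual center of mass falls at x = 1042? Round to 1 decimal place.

Existing Σw = 16 (3 + 8 + 5); existing moment 3·1753 + 8·683 + 5·688 = 14163.
Set Σw·x/Σw = 1042: (14163 + 1374w) = 1042·(16 + w).
Rearranging, w·(1374 − 1042) = 1042·16 − 14163 = 2509, so w ≈ 2509/332 = 7.56.

w ≈ 7.6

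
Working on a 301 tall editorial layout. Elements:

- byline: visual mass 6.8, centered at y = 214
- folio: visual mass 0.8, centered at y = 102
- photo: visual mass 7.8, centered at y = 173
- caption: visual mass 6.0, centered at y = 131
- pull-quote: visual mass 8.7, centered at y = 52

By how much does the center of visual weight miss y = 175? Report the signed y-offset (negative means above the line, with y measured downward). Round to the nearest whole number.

Total weight = 6.8 + 0.8 + 7.8 + 6.0 + 8.7 = 30.1.
Σw·y = 6.8·214 + 0.8·102 + 7.8·173 + 6.0·131 + 8.7·52 = 4124.6, so ȳ = 4124.6/30.1 ≈ 137.03.
Difference: 137.03 − 175 ≈ -37.97.

≈ -38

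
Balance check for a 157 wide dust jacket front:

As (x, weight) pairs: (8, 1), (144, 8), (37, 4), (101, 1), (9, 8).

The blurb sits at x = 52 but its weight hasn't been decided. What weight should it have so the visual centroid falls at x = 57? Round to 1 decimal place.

Known weights sum to 1 + 8 + 4 + 1 + 8 = 22; their moment is 1·8 + 8·144 + 4·37 + 1·101 + 8·9 = 1481.
For the centroid to hit 57: (1481 + w·52) / (22 + w) = 57.
Rearranging, w·(52 − 57) = 57·22 − 1481 = -227, so w ≈ -227/-5 = 45.40.

w ≈ 45.4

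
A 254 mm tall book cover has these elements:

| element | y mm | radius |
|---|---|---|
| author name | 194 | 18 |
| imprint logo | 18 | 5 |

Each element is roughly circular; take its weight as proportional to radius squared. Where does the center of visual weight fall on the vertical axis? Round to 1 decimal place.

r² weights: author name 18² = 324, imprint logo 5² = 25. Total = 349.
y: (324·194 + 25·18) / 349 = 63306 / 349 ≈ 181.39

y ≈ 181.4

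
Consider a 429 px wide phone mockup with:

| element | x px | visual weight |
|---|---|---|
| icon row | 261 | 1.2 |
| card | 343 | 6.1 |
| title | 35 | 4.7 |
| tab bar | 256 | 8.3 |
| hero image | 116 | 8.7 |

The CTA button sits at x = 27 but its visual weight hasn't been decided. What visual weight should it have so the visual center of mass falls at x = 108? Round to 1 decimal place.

w ≈ 31.8

Known weights sum to 1.2 + 6.1 + 4.7 + 8.3 + 8.7 = 29.0; their moment is 1.2·261 + 6.1·343 + 4.7·35 + 8.3·256 + 8.7·116 = 5704.0.
For the centroid to hit 108: (5704.0 + w·27) / (29.0 + w) = 108.
Solving: w = (108·29.0 − 5704.0) / (27 − 108) = -2572.0 / -81 ≈ 31.75.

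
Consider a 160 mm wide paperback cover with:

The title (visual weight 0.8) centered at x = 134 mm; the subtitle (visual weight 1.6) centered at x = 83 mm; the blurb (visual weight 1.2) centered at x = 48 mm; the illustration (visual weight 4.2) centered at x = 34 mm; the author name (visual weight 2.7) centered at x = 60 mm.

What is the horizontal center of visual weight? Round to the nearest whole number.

Σw = 0.8 + 1.6 + 1.2 + 4.2 + 2.7 = 10.5.
x: (0.8·134 + 1.6·83 + 1.2·48 + 4.2·34 + 2.7·60) / 10.5 = 602.4 / 10.5 ≈ 57.37

x ≈ 57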